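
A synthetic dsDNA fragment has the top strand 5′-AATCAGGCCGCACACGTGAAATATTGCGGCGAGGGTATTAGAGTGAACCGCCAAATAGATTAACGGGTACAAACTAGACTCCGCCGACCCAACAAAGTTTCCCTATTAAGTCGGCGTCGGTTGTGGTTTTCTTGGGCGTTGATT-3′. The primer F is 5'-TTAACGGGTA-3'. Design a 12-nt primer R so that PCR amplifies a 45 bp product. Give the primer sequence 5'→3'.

The forward primer binds at positions 60–69, so a 45 bp product ends at position 60 + 45 − 1 = 104.
The reverse primer anneals to the top strand over positions 93–104, i.e. to CAAAGTTTCCCT.
Its sequence written 5'→3' is the reverse complement: AGGGAAACTTTG.

5'-AGGGAAACTTTG-3'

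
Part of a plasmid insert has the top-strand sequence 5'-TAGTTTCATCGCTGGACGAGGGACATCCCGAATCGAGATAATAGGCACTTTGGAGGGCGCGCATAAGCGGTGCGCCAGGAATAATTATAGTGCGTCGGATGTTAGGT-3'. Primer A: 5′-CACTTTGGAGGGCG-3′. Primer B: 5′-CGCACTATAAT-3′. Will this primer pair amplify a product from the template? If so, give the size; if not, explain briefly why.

Primer A (CACTTTGGAGGGCG) matches the top strand at positions 46–59; it acts as a forward primer.
Primer B's reverse complement is ATTATAGTGCG, matching the top strand at positions 84–94; it acts as a reverse primer.
The 3' ends face each other across positions 46–94, giving a 49 bp product.

Yes — a 49 bp product.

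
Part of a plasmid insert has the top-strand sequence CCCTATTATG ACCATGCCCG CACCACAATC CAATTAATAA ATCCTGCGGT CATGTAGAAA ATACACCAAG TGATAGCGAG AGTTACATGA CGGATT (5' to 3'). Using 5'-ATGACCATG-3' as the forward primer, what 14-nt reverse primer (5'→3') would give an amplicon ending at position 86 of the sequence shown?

The forward primer binds at positions 8–16; the product's 3' end on the top strand is position 86.
The reverse primer anneals to the top strand over positions 73–86, i.e. to ATAGCGAGAGTTAC.
Its sequence written 5'→3' is the reverse complement: GTAACTCTCGCTAT.

5'-GTAACTCTCGCTAT-3'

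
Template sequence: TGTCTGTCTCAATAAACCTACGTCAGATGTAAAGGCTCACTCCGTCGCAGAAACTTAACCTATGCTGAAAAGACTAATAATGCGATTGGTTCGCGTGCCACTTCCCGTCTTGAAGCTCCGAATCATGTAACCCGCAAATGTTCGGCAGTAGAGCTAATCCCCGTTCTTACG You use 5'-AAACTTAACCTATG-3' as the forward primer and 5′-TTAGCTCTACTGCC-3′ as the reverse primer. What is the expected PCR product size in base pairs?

Scanning the template, AAACTTAACCTATG occurs at positions 51–64; this primer anneals to the bottom strand there with its 3' end pointing downstream.
Reverse complement of the reverse primer: GGCAGTAGAGCTAA. This occurs on the top strand at positions 144–157.
Product length = (reverse-primer end) − (forward-primer start) + 1 = 157 − 51 + 1 = 107 bp.

107 bp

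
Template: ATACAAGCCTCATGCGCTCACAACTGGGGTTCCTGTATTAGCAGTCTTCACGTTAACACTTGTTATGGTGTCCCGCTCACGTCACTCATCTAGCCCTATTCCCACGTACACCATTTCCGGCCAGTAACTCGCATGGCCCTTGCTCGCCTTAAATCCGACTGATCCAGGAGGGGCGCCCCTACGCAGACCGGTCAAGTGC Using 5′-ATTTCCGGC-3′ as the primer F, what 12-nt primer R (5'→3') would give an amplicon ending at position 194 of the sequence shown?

The forward primer binds at positions 113–121; the product's 3' end on the top strand is position 194.
The reverse primer anneals to the top strand over positions 183–194, i.e. to GCAGACCGGTCA.
Its sequence written 5'→3' is the reverse complement: TGACCGGTCTGC.

5'-TGACCGGTCTGC-3'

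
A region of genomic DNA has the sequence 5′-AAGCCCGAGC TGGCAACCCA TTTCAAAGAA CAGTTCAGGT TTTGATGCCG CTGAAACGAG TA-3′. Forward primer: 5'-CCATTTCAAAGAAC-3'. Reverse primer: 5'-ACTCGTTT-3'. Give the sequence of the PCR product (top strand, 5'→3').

5'-CCATTTCAAAGAACAGTTCAGGTTTTGATGCCGCTGAAACGAGT-3'

Scanning the template, CCATTTCAAAGAAC occurs at positions 18–31; this primer anneals to the bottom strand there with its 3' end pointing downstream.
Taking the reverse complement of ACTCGTTT gives AAACGAGT, found at positions 54–61 on the template; the primer anneals here to the top strand with its 3' end pointing upstream.
The product is the template from position 18 through 61 (44 bp).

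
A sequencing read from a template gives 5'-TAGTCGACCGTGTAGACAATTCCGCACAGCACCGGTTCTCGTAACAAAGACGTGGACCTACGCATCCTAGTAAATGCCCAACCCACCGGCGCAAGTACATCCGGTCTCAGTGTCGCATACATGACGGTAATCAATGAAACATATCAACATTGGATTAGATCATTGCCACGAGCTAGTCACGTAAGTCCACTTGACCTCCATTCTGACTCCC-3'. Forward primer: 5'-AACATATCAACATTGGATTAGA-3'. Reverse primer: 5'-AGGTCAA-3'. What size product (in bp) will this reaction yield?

60 bp

The forward primer matches the template at positions 138–159.
The reverse primer's reverse complement is TTGACCT, which matches the template at positions 191–197.
Product length = (reverse-primer end) − (forward-primer start) + 1 = 197 − 138 + 1 = 60 bp.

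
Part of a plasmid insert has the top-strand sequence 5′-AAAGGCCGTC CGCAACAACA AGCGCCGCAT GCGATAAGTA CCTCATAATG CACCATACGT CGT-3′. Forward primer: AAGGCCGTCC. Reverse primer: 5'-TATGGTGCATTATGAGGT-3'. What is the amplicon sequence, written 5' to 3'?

5'-AAGGCCGTCCGCAACAACAAGCGCCGCATGCGATAAGTACCTCATAATGCACCATA-3'

The forward primer matches the template at positions 2–11.
The reverse primer's reverse complement is ACCTCATAATGCACCATA, which matches the template at positions 40–57.
The product is the template from position 2 through 57 (56 bp).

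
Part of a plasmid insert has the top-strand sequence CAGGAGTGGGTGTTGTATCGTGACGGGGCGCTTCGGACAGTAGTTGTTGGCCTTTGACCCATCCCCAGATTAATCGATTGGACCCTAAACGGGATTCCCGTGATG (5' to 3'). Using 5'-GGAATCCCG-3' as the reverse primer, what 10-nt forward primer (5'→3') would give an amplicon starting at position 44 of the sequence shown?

5'-TTGTTGGCCT-3'

The reverse primer's reverse complement CGGGATTCC matches the template at positions 90–98; the product starts at position 44.
The forward primer is identical to the top strand over positions 44–53: TTGTTGGCCT.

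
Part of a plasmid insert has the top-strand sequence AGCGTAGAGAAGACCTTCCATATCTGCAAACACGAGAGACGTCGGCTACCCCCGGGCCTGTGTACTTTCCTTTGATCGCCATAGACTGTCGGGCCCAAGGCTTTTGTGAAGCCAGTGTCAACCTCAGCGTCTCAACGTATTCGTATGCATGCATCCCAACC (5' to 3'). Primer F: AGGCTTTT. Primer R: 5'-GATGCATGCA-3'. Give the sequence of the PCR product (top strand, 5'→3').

5'-AGGCTTTTGTGAAGCCAGTGTCAACCTCAGCGTCTCAACGTATTCGTATGCATGCATC-3'

Scanning the template, AGGCTTTT occurs at positions 98–105; this primer anneals to the bottom strand there with its 3' end pointing downstream.
Reverse complement of the reverse primer: TGCATGCATC. This occurs on the top strand at positions 146–155.
The product is the template from position 98 through 155 (58 bp).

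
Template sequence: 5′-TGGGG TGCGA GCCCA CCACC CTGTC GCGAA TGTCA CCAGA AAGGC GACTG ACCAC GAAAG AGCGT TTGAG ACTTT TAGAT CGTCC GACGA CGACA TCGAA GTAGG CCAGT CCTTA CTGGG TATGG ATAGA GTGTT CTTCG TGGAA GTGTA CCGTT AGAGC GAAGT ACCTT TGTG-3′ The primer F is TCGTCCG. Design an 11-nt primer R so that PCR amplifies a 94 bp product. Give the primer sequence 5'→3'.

The forward primer binds at positions 80–86, so a 94 bp product ends at position 80 + 94 − 1 = 173.
The reverse primer anneals to the top strand over positions 163–173, i.e. to AGTACCTTTGT.
Its sequence written 5'→3' is the reverse complement: ACAAAGGTACT.

5'-ACAAAGGTACT-3'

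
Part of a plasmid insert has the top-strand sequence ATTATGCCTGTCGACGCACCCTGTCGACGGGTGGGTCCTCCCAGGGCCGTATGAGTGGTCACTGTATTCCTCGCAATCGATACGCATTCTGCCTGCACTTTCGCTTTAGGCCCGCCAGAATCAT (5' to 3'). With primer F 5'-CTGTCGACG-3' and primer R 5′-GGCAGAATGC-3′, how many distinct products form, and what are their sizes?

The forward primer CTGTCGACG matches the top strand at positions 8–16, 21–29.
The reverse primer's reverse complement is GCATTCTGCC, matching at positions 84–93.
Each forward site pairs with the reverse site to give a product ending at position 93: sizes 86, 73 bp.

Two products: 86 bp, 73 bp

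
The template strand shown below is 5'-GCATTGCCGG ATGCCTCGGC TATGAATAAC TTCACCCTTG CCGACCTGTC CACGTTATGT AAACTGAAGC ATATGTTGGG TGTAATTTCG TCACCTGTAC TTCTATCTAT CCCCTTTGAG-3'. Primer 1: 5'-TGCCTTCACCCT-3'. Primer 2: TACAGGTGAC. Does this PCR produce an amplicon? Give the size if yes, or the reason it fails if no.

Primer 1 (TGCCTTCACCCT) does not match the top strand, and its reverse complement AGGGTGAAGGCA does not match either.
With no annealing site for primer 1, no amplification occurs.

No product — primer 1 has no binding site in the template.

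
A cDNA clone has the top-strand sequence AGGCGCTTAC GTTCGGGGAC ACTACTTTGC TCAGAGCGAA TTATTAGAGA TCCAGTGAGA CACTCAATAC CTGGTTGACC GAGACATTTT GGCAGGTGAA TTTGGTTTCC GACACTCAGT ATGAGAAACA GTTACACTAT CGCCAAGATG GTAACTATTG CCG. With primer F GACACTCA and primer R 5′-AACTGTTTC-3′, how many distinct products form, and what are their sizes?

The forward primer GACACTCA matches the top strand at positions 59–66, 111–118.
The reverse primer's reverse complement is GAAACAGTT, matching at positions 125–133.
Each forward site pairs with the reverse site to give a product ending at position 133: sizes 75, 23 bp.

Two products: 75 bp, 23 bp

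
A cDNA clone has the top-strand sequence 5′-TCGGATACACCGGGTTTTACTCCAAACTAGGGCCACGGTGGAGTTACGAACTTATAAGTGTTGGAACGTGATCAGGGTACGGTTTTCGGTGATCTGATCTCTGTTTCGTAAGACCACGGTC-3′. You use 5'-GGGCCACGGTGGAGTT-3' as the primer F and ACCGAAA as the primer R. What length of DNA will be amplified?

61 bp

Scanning the template, GGGCCACGGTGGAGTT occurs at positions 30–45; this primer anneals to the bottom strand there with its 3' end pointing downstream.
Taking the reverse complement of ACCGAAA gives TTTCGGT, found at positions 84–90 on the template; the primer anneals here to the top strand with its 3' end pointing upstream.
Amplicon spans positions 30–90: 61 bp.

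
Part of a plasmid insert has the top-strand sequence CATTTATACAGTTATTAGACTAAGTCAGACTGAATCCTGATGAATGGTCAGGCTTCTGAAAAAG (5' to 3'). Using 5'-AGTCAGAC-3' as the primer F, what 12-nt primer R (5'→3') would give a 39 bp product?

5'-TTTCAGAAGCCT-3'

The forward primer binds at positions 23–30, so a 39 bp product ends at position 23 + 39 − 1 = 61.
The reverse primer anneals to the top strand over positions 50–61, i.e. to AGGCTTCTGAAA.
Its sequence written 5'→3' is the reverse complement: TTTCAGAAGCCT.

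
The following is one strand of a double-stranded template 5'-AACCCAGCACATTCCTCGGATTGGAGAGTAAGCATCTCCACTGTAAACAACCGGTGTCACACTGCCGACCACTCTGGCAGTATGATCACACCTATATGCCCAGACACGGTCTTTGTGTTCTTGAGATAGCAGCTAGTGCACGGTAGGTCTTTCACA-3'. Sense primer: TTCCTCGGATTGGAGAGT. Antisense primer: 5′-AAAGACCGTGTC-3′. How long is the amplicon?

103 bp

Scanning the template, TTCCTCGGATTGGAGAGT occurs at positions 12–29; this primer anneals to the bottom strand there with its 3' end pointing downstream.
Reverse complement of the reverse primer: GACACGGTCTTT. This occurs on the top strand at positions 103–114.
Product length = (reverse-primer end) − (forward-primer start) + 1 = 114 − 12 + 1 = 103 bp.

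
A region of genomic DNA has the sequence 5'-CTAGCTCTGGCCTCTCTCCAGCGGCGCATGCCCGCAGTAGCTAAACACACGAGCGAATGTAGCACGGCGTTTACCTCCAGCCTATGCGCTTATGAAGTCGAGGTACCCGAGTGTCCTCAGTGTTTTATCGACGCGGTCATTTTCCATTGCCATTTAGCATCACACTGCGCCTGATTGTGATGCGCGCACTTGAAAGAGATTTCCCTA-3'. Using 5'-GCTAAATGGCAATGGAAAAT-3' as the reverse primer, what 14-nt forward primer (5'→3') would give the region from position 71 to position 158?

The reverse primer's reverse complement ATTTTCCATTGCCATTTAGC matches the template at positions 139–158; the product starts at position 71.
The forward primer is identical to the top strand over positions 71–84: TTACCTCCAGCCTA.

5'-TTACCTCCAGCCTA-3'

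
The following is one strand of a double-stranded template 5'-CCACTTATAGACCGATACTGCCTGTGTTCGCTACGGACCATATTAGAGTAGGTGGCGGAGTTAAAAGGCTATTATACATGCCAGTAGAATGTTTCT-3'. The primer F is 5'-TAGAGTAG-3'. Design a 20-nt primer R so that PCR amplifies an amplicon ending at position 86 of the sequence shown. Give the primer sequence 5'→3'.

The forward primer binds at positions 44–51; the product's 3' end on the top strand is position 86.
The reverse primer anneals to the top strand over positions 67–86, i.e. to GGCTATTATACATGCCAGTA.
Its sequence written 5'→3' is the reverse complement: TACTGGCATGTATAATAGCC.

5'-TACTGGCATGTATAATAGCC-3'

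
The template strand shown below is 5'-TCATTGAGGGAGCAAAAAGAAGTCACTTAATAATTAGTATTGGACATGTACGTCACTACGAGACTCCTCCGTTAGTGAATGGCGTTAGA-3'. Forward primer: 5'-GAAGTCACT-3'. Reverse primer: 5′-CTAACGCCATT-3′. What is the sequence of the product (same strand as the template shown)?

5'-GAAGTCACTTAATAATTAGTATTGGACATGTACGTCACTACGAGACTCCTCCGTTAGTGAATGGCGTTAG-3'

Forward primer GAAGTCACT is found on the top strand at positions 19–27.
Taking the reverse complement of CTAACGCCATT gives AATGGCGTTAG, found at positions 78–88 on the template; the primer anneals here to the top strand with its 3' end pointing upstream.
The product is the template from position 19 through 88 (70 bp).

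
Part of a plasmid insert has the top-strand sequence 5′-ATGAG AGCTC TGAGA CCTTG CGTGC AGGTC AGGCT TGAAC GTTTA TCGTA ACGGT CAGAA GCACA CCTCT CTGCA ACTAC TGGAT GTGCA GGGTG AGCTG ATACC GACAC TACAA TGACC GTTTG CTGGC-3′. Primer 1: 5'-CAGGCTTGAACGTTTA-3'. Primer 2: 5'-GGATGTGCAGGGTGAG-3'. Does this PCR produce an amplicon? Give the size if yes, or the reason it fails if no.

No product — both primers anneal to the same strand and extend in the same direction.

Primer 1 (CAGGCTTGAACGTTTA) matches the top strand at positions 30–45 (3' end points downstream).
Primer 2 (GGATGTGCAGGGTGAG) also matches the top strand directly, at positions 82–97 — its reverse complement CTCACCCTGCACATCC is not present.
Both primers anneal to the bottom strand with 3' ends pointing the same way, so neither can prime synthesis back toward the other.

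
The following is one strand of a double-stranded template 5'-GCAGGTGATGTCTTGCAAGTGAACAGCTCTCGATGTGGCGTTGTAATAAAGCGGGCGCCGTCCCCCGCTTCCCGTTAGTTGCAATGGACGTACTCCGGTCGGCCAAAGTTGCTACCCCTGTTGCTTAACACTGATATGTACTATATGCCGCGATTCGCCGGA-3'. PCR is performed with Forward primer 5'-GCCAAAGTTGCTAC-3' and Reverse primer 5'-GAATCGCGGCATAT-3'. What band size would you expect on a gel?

Scanning the template, GCCAAAGTTGCTAC occurs at positions 102–115; this primer anneals to the bottom strand there with its 3' end pointing downstream.
Reverse complement of the reverse primer: ATATGCCGCGATTC. This occurs on the top strand at positions 143–156.
The product runs from position 102 to position 156, so its length is 156 − 102 + 1 = 55 bp.

55 bp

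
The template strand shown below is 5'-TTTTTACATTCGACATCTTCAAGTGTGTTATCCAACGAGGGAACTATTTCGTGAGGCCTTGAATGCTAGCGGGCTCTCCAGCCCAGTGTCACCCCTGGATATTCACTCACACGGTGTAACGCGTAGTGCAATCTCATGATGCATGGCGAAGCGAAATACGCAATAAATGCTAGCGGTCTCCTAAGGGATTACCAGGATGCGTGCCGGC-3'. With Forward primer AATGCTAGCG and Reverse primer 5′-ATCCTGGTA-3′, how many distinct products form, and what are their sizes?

Two products: 137 bp, 33 bp

The forward primer AATGCTAGCG matches the top strand at positions 62–71, 166–175.
The reverse primer's reverse complement is TACCAGGAT, matching at positions 190–198.
Each forward site pairs with the reverse site to give a product ending at position 198: sizes 137, 33 bp.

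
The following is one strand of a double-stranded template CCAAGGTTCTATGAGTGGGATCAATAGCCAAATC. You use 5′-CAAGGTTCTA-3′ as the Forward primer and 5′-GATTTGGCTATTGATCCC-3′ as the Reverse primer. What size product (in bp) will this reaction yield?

33 bp

The forward primer matches the template at positions 2–11.
Taking the reverse complement of GATTTGGCTATTGATCCC gives GGGATCAATAGCCAAATC, found at positions 17–34 on the template; the primer anneals here to the top strand with its 3' end pointing upstream.
Product length = (reverse-primer end) − (forward-primer start) + 1 = 34 − 2 + 1 = 33 bp.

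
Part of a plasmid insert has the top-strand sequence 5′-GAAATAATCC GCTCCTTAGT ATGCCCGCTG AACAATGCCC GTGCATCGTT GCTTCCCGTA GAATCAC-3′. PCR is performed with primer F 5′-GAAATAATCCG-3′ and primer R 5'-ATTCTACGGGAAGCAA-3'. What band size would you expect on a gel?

The forward primer matches the template at positions 1–11.
Reverse complement of the reverse primer: TTGCTTCCCGTAGAAT. This occurs on the top strand at positions 49–64.
Product length = (reverse-primer end) − (forward-primer start) + 1 = 64 − 1 + 1 = 64 bp.

64 bp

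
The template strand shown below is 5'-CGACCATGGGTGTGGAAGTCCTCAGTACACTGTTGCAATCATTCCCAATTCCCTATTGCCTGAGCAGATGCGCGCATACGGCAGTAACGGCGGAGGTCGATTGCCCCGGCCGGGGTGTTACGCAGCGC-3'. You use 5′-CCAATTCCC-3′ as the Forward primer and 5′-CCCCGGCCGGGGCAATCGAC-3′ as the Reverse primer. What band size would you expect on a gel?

Scanning the template, CCAATTCCC occurs at positions 45–53; this primer anneals to the bottom strand there with its 3' end pointing downstream.
Reverse complement of the reverse primer: GTCGATTGCCCCGGCCGGGG. This occurs on the top strand at positions 96–115.
Amplicon spans positions 45–115: 71 bp.

71 bp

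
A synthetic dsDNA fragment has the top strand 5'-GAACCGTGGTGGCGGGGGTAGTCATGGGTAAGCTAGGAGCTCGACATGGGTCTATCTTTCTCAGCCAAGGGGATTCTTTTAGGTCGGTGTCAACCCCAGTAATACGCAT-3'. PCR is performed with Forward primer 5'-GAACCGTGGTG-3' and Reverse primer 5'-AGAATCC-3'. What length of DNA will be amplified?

77 bp

Forward primer GAACCGTGGTG is found on the top strand at positions 1–11.
The reverse primer's reverse complement is GGATTCT, which matches the template at positions 71–77.
The product runs from position 1 to position 77, so its length is 77 − 1 + 1 = 77 bp.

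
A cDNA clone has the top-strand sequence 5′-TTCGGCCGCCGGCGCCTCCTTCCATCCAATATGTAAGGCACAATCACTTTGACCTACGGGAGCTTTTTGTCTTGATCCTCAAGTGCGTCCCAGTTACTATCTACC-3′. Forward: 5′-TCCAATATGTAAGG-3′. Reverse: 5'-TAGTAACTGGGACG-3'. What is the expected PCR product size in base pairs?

Scanning the template, TCCAATATGTAAGG occurs at positions 25–38; this primer anneals to the bottom strand there with its 3' end pointing downstream.
Reverse complement of the reverse primer: CGTCCCAGTTACTA. This occurs on the top strand at positions 86–99.
Amplicon spans positions 25–99: 75 bp.

75 bp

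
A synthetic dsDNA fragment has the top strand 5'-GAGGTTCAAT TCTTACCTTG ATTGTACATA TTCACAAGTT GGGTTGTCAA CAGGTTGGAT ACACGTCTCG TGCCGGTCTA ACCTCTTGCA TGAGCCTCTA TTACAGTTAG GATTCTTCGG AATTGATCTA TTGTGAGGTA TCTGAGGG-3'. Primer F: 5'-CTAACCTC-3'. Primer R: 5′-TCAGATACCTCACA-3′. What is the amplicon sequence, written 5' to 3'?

Forward primer CTAACCTC is found on the top strand at positions 78–85.
The reverse primer's reverse complement is TGTGAGGTATCTGA, which matches the template at positions 132–145.
The product is the template from position 78 through 145 (68 bp).

5'-CTAACCTCTTGCATGAGCCTCTATTACAGTTAGGATTCTTCGGAATTGATCTATTGTGAGGTATCTGA-3'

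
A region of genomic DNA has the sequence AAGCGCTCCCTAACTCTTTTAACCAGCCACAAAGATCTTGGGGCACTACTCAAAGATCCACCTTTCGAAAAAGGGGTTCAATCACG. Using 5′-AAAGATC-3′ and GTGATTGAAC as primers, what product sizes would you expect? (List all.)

The forward primer AAAGATC matches the top strand at positions 31–37, 52–58.
The reverse primer's reverse complement is GTTCAATCAC, matching at positions 76–85.
Each forward site pairs with the reverse site to give a product ending at position 85: sizes 55, 34 bp.

55 bp, 34 bp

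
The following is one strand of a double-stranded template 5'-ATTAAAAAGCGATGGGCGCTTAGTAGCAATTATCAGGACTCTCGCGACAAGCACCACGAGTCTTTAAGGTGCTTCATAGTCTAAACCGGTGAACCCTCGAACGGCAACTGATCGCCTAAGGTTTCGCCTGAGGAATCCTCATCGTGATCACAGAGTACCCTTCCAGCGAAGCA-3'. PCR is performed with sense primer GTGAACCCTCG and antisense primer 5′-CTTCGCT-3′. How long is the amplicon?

Forward primer GTGAACCCTCG is found on the top strand at positions 89–99.
The reverse primer's reverse complement is AGCGAAG, which matches the template at positions 165–171.
The product runs from position 89 to position 171, so its length is 171 − 89 + 1 = 83 bp.

83 bp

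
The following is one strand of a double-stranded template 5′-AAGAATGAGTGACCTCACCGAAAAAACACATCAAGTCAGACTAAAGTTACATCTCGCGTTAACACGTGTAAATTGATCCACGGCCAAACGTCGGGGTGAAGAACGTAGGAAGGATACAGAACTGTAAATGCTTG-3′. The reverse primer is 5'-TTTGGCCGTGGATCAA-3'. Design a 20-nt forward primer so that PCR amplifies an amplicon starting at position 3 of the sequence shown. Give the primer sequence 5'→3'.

5'-GAATGAGTGACCTCACCGAA-3'

The reverse primer's reverse complement TTGATCCACGGCCAAA matches the template at positions 73–88; the product starts at position 3.
The forward primer is identical to the top strand over positions 3–22: GAATGAGTGACCTCACCGAA.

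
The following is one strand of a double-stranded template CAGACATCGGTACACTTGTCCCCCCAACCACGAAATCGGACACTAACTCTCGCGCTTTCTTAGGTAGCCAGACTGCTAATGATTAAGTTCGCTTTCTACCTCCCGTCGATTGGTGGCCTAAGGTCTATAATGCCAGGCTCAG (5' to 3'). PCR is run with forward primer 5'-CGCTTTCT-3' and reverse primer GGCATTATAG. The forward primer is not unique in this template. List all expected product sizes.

The forward primer CGCTTTCT matches the top strand at positions 53–60, 90–97.
The reverse primer's reverse complement is CTATAATGCC, matching at positions 125–134.
Each forward site pairs with the reverse site to give a product ending at position 134: sizes 82, 45 bp.

82 bp, 45 bp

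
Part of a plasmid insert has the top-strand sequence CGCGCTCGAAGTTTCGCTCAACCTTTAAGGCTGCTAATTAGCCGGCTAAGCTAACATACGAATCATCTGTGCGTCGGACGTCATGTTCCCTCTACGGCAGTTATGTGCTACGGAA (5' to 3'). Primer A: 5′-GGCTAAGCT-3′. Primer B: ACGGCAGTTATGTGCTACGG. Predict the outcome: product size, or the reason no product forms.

No product — both primers anneal to the same strand and extend in the same direction.

Primer A (GGCTAAGCT) matches the top strand at positions 44–52 (3' end points downstream).
Primer B (ACGGCAGTTATGTGCTACGG) also matches the top strand directly, at positions 94–113 — its reverse complement CCGTAGCACATAACTGCCGT is not present.
Both primers anneal to the bottom strand with 3' ends pointing the same way, so neither can prime synthesis back toward the other.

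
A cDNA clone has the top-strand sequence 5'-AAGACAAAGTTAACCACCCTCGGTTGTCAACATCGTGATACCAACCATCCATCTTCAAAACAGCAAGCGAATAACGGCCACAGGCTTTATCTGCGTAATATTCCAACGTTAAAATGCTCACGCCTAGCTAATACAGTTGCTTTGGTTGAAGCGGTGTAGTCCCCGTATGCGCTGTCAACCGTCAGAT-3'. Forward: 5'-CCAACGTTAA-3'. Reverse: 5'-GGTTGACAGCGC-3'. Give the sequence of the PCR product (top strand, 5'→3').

5'-CCAACGTTAAAATGCTCACGCCTAGCTAATACAGTTGCTTTGGTTGAAGCGGTGTAGTCCCCGTATGCGCTGTCAACC-3'

The forward primer matches the template at positions 103–112.
Reverse complement of the reverse primer: GCGCTGTCAACC. This occurs on the top strand at positions 169–180.
The product is the template from position 103 through 180 (78 bp).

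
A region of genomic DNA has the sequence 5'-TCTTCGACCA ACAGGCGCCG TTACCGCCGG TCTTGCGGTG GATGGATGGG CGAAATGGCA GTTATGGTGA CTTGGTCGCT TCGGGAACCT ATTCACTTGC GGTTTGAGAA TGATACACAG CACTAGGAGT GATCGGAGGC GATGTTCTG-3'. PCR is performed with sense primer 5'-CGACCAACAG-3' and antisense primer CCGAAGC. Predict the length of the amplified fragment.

Forward primer CGACCAACAG is found on the top strand at positions 5–14.
Taking the reverse complement of CCGAAGC gives GCTTCGG, found at positions 78–84 on the template; the primer anneals here to the top strand with its 3' end pointing upstream.
Product length = (reverse-primer end) − (forward-primer start) + 1 = 84 − 5 + 1 = 80 bp.

80 bp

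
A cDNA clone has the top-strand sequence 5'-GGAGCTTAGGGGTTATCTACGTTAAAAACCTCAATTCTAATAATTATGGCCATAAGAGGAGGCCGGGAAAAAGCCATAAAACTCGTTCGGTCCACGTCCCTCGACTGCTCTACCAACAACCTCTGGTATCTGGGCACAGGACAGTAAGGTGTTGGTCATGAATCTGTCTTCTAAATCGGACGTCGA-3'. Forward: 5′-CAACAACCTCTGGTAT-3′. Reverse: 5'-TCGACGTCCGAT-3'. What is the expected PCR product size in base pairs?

73 bp

Scanning the template, CAACAACCTCTGGTAT occurs at positions 114–129; this primer anneals to the bottom strand there with its 3' end pointing downstream.
The reverse primer's reverse complement is ATCGGACGTCGA, which matches the template at positions 175–186.
Product length = (reverse-primer end) − (forward-primer start) + 1 = 186 − 114 + 1 = 73 bp.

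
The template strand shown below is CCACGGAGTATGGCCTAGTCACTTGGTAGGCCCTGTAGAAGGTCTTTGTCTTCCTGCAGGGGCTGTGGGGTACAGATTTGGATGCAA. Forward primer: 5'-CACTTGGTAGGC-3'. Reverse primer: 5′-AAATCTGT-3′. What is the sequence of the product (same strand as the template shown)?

5'-CACTTGGTAGGCCCTGTAGAAGGTCTTTGTCTTCCTGCAGGGGCTGTGGGGTACAGATTT-3'

The forward primer matches the template at positions 20–31.
Reverse complement of the reverse primer: ACAGATTT. This occurs on the top strand at positions 72–79.
The product is the template from position 20 through 79 (60 bp).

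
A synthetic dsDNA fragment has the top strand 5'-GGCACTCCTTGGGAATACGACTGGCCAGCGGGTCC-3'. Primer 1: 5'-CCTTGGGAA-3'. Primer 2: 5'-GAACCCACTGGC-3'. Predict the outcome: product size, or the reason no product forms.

No product — primer 2 has no binding site in the template.

Primer 2 (GAACCCACTGGC) does not match the top strand, and its reverse complement GCCAGTGGGTTC does not match either.
With no annealing site for primer 2, no amplification occurs.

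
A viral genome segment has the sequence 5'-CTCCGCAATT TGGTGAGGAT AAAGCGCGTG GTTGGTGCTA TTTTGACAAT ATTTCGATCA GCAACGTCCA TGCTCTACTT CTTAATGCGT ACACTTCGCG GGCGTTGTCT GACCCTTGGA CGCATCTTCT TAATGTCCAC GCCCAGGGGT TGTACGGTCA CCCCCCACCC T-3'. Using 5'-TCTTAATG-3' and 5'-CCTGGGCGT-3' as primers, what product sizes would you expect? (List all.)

The forward primer TCTTAATG matches the top strand at positions 80–87, 128–135.
The reverse primer's reverse complement is ACGCCCAGG, matching at positions 139–147.
Each forward site pairs with the reverse site to give a product ending at position 147: sizes 68, 20 bp.

68 bp, 20 bp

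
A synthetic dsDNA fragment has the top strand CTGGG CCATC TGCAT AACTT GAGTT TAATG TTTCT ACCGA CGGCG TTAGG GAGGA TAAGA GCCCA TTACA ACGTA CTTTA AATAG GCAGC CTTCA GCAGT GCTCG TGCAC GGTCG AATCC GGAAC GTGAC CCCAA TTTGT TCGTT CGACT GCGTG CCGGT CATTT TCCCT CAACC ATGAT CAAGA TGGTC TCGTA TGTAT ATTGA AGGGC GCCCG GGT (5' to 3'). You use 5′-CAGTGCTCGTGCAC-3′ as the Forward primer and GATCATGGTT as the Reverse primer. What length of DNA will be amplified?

85 bp

Scanning the template, CAGTGCTCGTGCAC occurs at positions 97–110; this primer anneals to the bottom strand there with its 3' end pointing downstream.
Reverse complement of the reverse primer: AACCATGATC. This occurs on the top strand at positions 172–181.
The product runs from position 97 to position 181, so its length is 181 − 97 + 1 = 85 bp.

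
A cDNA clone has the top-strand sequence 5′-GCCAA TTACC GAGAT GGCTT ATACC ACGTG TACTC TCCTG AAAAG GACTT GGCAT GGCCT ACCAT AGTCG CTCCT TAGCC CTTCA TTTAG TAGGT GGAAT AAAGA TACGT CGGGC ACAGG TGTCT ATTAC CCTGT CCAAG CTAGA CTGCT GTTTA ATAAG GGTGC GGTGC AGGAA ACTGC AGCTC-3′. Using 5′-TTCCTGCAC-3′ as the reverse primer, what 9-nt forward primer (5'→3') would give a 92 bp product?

The reverse primer's reverse complement GTGCAGGAA matches the template at positions 167–175, so the product ends at position 175.
A 92 bp product then starts at position 175 − 92 + 1 = 84.
The forward primer is identical to the top strand there: CATTTAGTA.

5'-CATTTAGTA-3'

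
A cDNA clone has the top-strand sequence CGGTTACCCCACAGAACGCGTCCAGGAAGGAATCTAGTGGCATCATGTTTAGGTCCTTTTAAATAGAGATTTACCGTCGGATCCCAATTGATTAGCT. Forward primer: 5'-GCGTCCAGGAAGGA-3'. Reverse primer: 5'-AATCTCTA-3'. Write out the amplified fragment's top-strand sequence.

Forward primer GCGTCCAGGAAGGA is found on the top strand at positions 18–31.
The reverse primer's reverse complement is TAGAGATT, which matches the template at positions 64–71.
The product is the template from position 18 through 71 (54 bp).

5'-GCGTCCAGGAAGGAATCTAGTGGCATCATGTTTAGGTCCTTTTAAATAGAGATT-3'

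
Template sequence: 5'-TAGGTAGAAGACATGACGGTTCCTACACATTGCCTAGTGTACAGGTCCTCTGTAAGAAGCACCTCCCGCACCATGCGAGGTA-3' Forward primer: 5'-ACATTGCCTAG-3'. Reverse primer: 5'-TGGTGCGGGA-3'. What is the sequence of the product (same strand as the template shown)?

5'-ACATTGCCTAGTGTACAGGTCCTCTGTAAGAAGCACCTCCCGCACCA-3'

Forward primer ACATTGCCTAG is found on the top strand at positions 27–37.
Taking the reverse complement of TGGTGCGGGA gives TCCCGCACCA, found at positions 64–73 on the template; the primer anneals here to the top strand with its 3' end pointing upstream.
The product is the template from position 27 through 73 (47 bp).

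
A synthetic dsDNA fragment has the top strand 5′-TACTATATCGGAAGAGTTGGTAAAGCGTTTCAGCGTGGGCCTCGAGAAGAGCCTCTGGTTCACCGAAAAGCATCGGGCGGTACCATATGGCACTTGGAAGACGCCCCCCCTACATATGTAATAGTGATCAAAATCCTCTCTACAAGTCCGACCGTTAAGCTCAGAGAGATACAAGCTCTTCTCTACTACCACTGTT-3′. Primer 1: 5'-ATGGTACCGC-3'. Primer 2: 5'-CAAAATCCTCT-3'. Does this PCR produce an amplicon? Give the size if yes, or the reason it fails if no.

Primer 1 (ATGGTACCGC) has reverse complement GCGGTACCAT, which matches the top strand at positions 77–86; primer 1 anneals to the top strand there with its 3' end pointing upstream toward position 77.
Primer 2 (CAAAATCCTCT) matches the top strand directly at positions 129–139; it anneals to the bottom strand with its 3' end pointing downstream toward position 139.
The 3' ends diverge (primer 1 extends toward position 1, primer 2 toward position 196), so the primers never converge on a shared product.

No product — the primers' 3' ends point away from each other.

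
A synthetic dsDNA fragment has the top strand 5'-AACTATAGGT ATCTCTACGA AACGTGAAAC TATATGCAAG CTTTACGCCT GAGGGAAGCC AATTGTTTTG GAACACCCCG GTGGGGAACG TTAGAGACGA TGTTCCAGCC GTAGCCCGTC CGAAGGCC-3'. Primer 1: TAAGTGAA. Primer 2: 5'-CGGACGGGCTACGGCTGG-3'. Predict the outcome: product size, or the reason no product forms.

Primer 1 (TAAGTGAA) does not match the top strand, and its reverse complement TTCACTTA does not match either.
With no annealing site for primer 1, no amplification occurs.

No product — primer 1 has no binding site in the template.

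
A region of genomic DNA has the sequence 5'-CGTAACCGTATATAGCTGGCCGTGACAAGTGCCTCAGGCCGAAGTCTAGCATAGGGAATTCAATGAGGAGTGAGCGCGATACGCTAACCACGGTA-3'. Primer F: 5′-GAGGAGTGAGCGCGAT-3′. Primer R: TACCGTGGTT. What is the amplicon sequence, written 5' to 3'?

Forward primer GAGGAGTGAGCGCGAT is found on the top strand at positions 65–80.
The reverse primer's reverse complement is AACCACGGTA, which matches the template at positions 86–95.
The product is the template from position 65 through 95 (31 bp).

5'-GAGGAGTGAGCGCGATACGCTAACCACGGTA-3'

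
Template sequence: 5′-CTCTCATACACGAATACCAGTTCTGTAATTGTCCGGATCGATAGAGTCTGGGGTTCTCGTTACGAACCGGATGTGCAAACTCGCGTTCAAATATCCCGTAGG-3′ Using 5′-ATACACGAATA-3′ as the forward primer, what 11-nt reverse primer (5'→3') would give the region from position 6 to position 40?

5'-CGATCCGGACA-3'

The product's 3' end on the top strand is position 40.
The reverse primer anneals to the top strand over positions 30–40, i.e. to TGTCCGGATCG.
Its sequence written 5'→3' is the reverse complement: CGATCCGGACA.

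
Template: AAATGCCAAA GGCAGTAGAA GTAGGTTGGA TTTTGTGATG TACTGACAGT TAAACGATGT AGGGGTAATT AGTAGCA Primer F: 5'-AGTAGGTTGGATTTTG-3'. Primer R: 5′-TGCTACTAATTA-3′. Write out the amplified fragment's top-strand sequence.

The forward primer matches the template at positions 20–35.
Reverse complement of the reverse primer: TAATTAGTAGCA. This occurs on the top strand at positions 66–77.
The product is the template from position 20 through 77 (58 bp).

5'-AGTAGGTTGGATTTTGTGATGTACTGACAGTTAAACGATGTAGGGGTAATTAGTAGCA-3'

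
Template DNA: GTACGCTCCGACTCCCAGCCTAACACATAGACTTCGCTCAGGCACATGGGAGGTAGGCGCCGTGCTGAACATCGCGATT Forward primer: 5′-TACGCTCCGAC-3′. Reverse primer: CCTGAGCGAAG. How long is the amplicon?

41 bp

Scanning the template, TACGCTCCGAC occurs at positions 2–12; this primer anneals to the bottom strand there with its 3' end pointing downstream.
Reverse complement of the reverse primer: CTTCGCTCAGG. This occurs on the top strand at positions 32–42.
Amplicon spans positions 2–42: 41 bp.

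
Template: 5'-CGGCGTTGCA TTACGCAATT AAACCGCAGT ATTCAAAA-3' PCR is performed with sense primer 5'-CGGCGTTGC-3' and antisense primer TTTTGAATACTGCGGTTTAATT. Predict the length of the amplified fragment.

The forward primer matches the template at positions 1–9.
Taking the reverse complement of TTTTGAATACTGCGGTTTAATT gives AATTAAACCGCAGTATTCAAAA, found at positions 17–38 on the template; the primer anneals here to the top strand with its 3' end pointing upstream.
Product length = (reverse-primer end) − (forward-primer start) + 1 = 38 − 1 + 1 = 38 bp.

38 bp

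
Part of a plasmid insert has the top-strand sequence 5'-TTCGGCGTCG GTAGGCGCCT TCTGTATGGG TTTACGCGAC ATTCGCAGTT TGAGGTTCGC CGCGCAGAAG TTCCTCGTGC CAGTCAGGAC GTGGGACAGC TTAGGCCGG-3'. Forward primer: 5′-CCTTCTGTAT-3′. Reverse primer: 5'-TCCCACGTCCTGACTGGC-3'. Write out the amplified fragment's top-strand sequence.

5'-CCTTCTGTATGGGTTTACGCGACATTCGCAGTTTGAGGTTCGCCGCGCAGAAGTTCCTCGTGCCAGTCAGGACGTGGGA-3'

The forward primer matches the template at positions 18–27.
Reverse complement of the reverse primer: GCCAGTCAGGACGTGGGA. This occurs on the top strand at positions 79–96.
The product is the template from position 18 through 96 (79 bp).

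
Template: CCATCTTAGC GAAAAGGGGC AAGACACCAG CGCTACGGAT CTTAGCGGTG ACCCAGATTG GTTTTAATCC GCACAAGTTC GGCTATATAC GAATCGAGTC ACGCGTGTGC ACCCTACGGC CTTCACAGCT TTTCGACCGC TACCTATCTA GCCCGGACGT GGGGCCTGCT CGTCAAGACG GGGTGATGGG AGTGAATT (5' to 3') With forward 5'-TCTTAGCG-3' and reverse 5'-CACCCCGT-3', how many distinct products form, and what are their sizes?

The forward primer TCTTAGCG matches the top strand at positions 4–11, 40–47.
The reverse primer's reverse complement is ACGGGGTG, matching at positions 178–185.
Each forward site pairs with the reverse site to give a product ending at position 185: sizes 182, 146 bp.

Two products: 182 bp, 146 bp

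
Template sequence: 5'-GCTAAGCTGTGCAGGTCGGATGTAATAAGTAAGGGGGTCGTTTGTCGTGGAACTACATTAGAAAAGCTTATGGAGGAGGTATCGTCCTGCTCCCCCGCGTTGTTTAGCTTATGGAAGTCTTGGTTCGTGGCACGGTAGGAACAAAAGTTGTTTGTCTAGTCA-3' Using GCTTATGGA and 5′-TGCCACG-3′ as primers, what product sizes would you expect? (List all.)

The forward primer GCTTATGGA matches the top strand at positions 66–74, 107–115.
The reverse primer's reverse complement is CGTGGCA, matching at positions 126–132.
Each forward site pairs with the reverse site to give a product ending at position 132: sizes 67, 26 bp.

67 bp, 26 bp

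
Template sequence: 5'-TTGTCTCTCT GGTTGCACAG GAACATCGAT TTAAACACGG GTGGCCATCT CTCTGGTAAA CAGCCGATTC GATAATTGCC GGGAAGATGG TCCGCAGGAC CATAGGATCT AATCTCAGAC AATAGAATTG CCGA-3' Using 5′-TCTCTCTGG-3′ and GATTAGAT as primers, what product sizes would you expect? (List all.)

The forward primer TCTCTCTGG matches the top strand at positions 4–12, 48–56.
The reverse primer's reverse complement is ATCTAATC, matching at positions 107–114.
Each forward site pairs with the reverse site to give a product ending at position 114: sizes 111, 67 bp.

111 bp, 67 bp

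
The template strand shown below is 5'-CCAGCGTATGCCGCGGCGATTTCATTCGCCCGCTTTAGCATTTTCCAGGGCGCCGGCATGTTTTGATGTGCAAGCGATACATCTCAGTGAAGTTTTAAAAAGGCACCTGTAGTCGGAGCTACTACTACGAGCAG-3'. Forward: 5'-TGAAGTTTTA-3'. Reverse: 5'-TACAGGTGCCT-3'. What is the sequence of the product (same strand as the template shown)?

5'-TGAAGTTTTAAAAAGGCACCTGTA-3'

The forward primer matches the template at positions 88–97.
Reverse complement of the reverse primer: AGGCACCTGTA. This occurs on the top strand at positions 101–111.
The product is the template from position 88 through 111 (24 bp).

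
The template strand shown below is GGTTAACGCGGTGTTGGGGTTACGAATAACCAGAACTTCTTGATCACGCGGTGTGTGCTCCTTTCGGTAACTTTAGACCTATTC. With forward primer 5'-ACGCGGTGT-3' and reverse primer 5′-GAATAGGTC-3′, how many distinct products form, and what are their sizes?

The forward primer ACGCGGTGT matches the top strand at positions 6–14, 46–54.
The reverse primer's reverse complement is GACCTATTC, matching at positions 76–84.
Each forward site pairs with the reverse site to give a product ending at position 84: sizes 79, 39 bp.

Two products: 79 bp, 39 bp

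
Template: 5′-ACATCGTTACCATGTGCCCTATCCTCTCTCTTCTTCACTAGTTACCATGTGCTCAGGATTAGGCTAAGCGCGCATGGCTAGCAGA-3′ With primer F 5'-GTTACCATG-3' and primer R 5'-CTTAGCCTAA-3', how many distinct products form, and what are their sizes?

Two products: 63 bp, 28 bp

The forward primer GTTACCATG matches the top strand at positions 6–14, 41–49.
The reverse primer's reverse complement is TTAGGCTAAG, matching at positions 59–68.
Each forward site pairs with the reverse site to give a product ending at position 68: sizes 63, 28 bp.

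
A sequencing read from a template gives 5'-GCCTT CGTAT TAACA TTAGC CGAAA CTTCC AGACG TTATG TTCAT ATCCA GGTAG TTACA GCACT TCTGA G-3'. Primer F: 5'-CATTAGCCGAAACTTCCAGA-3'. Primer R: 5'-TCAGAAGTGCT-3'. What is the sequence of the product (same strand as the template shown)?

Scanning the template, CATTAGCCGAAACTTCCAGA occurs at positions 14–33; this primer anneals to the bottom strand there with its 3' end pointing downstream.
Taking the reverse complement of TCAGAAGTGCT gives AGCACTTCTGA, found at positions 60–70 on the template; the primer anneals here to the top strand with its 3' end pointing upstream.
The product is the template from position 14 through 70 (57 bp).

5'-CATTAGCCGAAACTTCCAGACGTTATGTTCATATCCAGGTAGTTACAGCACTTCTGA-3'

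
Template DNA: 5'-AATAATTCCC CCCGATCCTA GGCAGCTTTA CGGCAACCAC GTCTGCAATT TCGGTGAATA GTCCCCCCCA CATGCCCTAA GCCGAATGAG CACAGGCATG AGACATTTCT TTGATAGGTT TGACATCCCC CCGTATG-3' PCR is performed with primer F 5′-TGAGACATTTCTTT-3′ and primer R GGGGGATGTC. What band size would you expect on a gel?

33 bp

Forward primer TGAGACATTTCTTT is found on the top strand at positions 99–112.
The reverse primer's reverse complement is GACATCCCCC, which matches the template at positions 122–131.
Amplicon spans positions 99–131: 33 bp.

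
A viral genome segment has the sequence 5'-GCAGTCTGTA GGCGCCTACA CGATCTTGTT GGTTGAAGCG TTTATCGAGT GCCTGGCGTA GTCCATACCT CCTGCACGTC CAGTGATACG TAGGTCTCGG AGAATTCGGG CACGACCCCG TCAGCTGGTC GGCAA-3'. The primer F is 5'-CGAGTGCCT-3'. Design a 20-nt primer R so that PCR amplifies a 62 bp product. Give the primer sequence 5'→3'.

5'-GAATTCTCCGAGACCTACGT-3'

The forward primer binds at positions 46–54, so a 62 bp product ends at position 46 + 62 − 1 = 107.
The reverse primer anneals to the top strand over positions 88–107, i.e. to ACGTAGGTCTCGGAGAATTC.
Its sequence written 5'→3' is the reverse complement: GAATTCTCCGAGACCTACGT.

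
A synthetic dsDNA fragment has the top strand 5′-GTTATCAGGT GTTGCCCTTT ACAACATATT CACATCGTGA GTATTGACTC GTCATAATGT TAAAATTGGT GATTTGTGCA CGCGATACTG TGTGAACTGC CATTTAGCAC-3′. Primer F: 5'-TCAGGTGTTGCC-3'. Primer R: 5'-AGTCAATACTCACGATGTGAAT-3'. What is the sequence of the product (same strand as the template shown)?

Forward primer TCAGGTGTTGCC is found on the top strand at positions 5–16.
Taking the reverse complement of AGTCAATACTCACGATGTGAAT gives ATTCACATCGTGAGTATTGACT, found at positions 28–49 on the template; the primer anneals here to the top strand with its 3' end pointing upstream.
The product is the template from position 5 through 49 (45 bp).

5'-TCAGGTGTTGCCCTTTACAACATATTCACATCGTGAGTATTGACT-3'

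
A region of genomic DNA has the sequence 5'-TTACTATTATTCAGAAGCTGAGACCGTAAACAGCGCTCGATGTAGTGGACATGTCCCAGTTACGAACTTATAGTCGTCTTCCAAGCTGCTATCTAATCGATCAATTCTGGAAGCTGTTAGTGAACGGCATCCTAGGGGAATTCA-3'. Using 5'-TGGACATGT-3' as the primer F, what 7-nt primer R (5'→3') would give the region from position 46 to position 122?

The product's 3' end on the top strand is position 122.
The reverse primer anneals to the top strand over positions 116–122, i.e. to GTTAGTG.
Its sequence written 5'→3' is the reverse complement: CACTAAC.

5'-CACTAAC-3'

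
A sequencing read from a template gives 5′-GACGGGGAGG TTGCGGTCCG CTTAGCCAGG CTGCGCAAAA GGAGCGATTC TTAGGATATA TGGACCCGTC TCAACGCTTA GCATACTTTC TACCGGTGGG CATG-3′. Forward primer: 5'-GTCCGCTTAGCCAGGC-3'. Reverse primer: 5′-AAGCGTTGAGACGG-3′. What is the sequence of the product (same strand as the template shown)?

Forward primer GTCCGCTTAGCCAGGC is found on the top strand at positions 16–31.
Taking the reverse complement of AAGCGTTGAGACGG gives CCGTCTCAACGCTT, found at positions 66–79 on the template; the primer anneals here to the top strand with its 3' end pointing upstream.
The product is the template from position 16 through 79 (64 bp).

5'-GTCCGCTTAGCCAGGCTGCGCAAAAGGAGCGATTCTTAGGATATATGGACCCGTCTCAACGCTT-3'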